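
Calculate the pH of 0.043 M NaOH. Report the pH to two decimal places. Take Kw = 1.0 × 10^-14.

NaOH is a strong base; [OH-] = 0.043 M.
pOH = -log(0.043) = 1.37
pH = 14.00 - 1.37 = 12.63

pH = 12.63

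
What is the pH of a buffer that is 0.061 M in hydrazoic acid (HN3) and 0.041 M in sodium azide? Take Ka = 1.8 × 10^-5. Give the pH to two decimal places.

pH = 4.57

pKa = −log(1.8 × 10^-5) = 4.745
Using pH = pKa + log([base]/[acid]) with [base]/[acid] = 0.041/0.061:
pH = 4.745 + (-0.173) = 4.57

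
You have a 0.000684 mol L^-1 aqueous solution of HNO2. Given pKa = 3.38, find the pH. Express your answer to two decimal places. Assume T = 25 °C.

HNO2 ⇌ NO2- + H+
Ka = 10^(−3.38) = 4.17 × 10^-4
Let x = [H+] at equilibrium. Ka = x²/(0.000684 − x).
x is not negligible relative to C₀; solve x² + 0.000417·x − 2.85e-07 = 0.
x = (−Ka + √(Ka² + 4·Ka·C₀))/2 = 3.65 × 10^-4 M
pH = −log(3.65 × 10^-4) = 3.44

pH = 3.44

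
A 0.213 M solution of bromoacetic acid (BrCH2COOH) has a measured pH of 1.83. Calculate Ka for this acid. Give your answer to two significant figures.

Ka = 1.1 × 10^-3

[H+] = 10^(-1.83) = 1.48 × 10^-2 M
At equilibrium [HA] = 0.213 − 1.48 × 10^-2 = 1.98 × 10^-1 M
Ka = [H+][A-]/[HA] = (1.48 × 10^-2)² / 1.98 × 10^-1 = 1.1 × 10^-3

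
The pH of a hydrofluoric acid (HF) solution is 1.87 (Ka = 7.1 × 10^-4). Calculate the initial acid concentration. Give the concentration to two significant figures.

[H+] = 10^(-1.87) = 1.35 × 10^-2 M = x
Ka = x²/(C₀ − x) ⇒ C₀ = x + x²/Ka
C₀ = 1.35 × 10^-2 + (1.35 × 10^-2)²/(7.1 × 10^-4) = 2.70 × 10^-1 M

C₀ = 2.7 × 10^-1 M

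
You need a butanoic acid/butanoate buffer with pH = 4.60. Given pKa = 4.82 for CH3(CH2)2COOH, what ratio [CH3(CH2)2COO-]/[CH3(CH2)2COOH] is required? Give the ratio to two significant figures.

pH = pKa + log(r) ⇒ log(r) = 4.60 − 4.82 = -0.22
r = [CH3(CH2)2COO-]/[CH3(CH2)2COOH] = 10^(-0.22) = 0.603

ratio = 0.60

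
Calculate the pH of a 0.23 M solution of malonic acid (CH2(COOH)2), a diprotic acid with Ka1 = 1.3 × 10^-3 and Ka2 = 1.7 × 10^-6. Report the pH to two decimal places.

pH = 1.78

Ka1 ≫ Ka2, so treat the first dissociation as the only significant source of H+.
Ka1 = x²/(0.23 − x) = 1.3 × 10^-3
Solving the quadratic: x = (−Ka1 + √(Ka1² + 4·Ka1·C₀))/2 = 1.67 × 10^-2 M
pH = −log(1.67 × 10^-2) = 1.78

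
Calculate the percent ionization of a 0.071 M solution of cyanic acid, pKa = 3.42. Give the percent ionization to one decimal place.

HOCN ⇌ OCN- + H+; let x = [H+] at equilibrium.
Ka = 10^(−3.42) = 3.80 × 10^-4
Ka = x²/(C₀ − x); solving the quadratic gives x = 5.01 × 10^-3 M.
Fraction ionized = 5.01 × 10^-3 / 0.071 = 0.0706 → 7.1%

7.1%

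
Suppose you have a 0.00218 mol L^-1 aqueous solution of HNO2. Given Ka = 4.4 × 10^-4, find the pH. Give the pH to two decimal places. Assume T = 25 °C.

HNO2 ⇌ NO2- + H+
Let x = [H+] at equilibrium. Ka = x²/(0.00218 − x).
Here C₀/Ka ≈ 4.95, so the small-x approximation fails. Use the quadratic:
x = [−0.00044 + √(0.00044² + 3.84e-06)]/2 = 7.84 × 10^-4 M
pH = −log(7.84 × 10^-4) = 3.11

pH = 3.11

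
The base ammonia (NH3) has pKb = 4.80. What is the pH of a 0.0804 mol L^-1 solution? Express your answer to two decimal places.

NH3 + H2O ⇌ NH4+ + OH-
Kb = 10^(−4.80) = 1.58 × 10^-5
Kb = x²/(0.0804 − x) = 1.58 × 10^-5
Neglecting x in the denominator: x = √(1.58 × 10^-5 × 0.0804) = 1.13 × 10^-3 M
pOH = 2.95, so pH = 14.00 − pOH = 11.05

pH = 11.05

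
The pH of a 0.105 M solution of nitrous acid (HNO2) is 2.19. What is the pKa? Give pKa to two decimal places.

[H+] = 10^(-2.19) = 6.46 × 10^-3 M
At equilibrium [HA] = 0.105 − 6.46 × 10^-3 = 9.85 × 10^-2 M
Ka = [H+][A-]/[HA] = (6.46 × 10^-3)² / 9.85 × 10^-2 = 4.24 × 10^-4
pKa = -log(4.24 × 10^-4) = 3.37

pKa = 3.37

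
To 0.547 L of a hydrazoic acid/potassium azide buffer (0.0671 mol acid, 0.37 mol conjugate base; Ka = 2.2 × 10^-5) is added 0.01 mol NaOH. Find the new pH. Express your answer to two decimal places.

OH- converts HN3 to N3-: HN3 → 0.0571 mol, N3- → 0.38 mol.
pKa = −log(2.2 × 10^-5) = 4.658
pH = pKa + log(n_N3-/n_HN3) = 4.658 + log(0.38/0.0571) = 4.658 + (+0.823)

pH = 5.48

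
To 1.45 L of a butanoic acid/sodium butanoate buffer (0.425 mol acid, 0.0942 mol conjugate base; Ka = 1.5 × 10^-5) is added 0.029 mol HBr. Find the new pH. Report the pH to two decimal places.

pH = 3.98

Added H+ converts CH3(CH2)2COO- to CH3(CH2)2COOH: CH3(CH2)2COOH → 0.454 mol, CH3(CH2)2COO- → 0.0652 mol.
pKa = −log(1.5 × 10^-5) = 4.824
Henderson–Hasselbalch with mole ratio 0.0652/0.454: pH = 4.824 + (-0.843)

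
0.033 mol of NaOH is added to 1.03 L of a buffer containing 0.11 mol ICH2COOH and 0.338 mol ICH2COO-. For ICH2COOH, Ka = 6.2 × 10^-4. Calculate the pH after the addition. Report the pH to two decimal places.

pH = 3.89

After neutralization: n(ICH2COOH) = 0.077 mol, n(ICH2COO-) = 0.371 mol.
pKa = −log(6.2 × 10^-4) = 3.208
pH = pKa + log([A⁻]/[HA]) = 3.208 + log(0.371/0.077) = 3.208 +0.683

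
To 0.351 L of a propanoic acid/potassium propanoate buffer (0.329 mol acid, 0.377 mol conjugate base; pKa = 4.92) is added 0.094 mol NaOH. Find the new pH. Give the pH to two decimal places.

After neutralization: n(CH3CH2COOH) = 0.235 mol, n(CH3CH2COO-) = 0.471 mol.
Henderson–Hasselbalch with mole ratio 0.471/0.235: pH = 4.92 + (+0.302)

pH = 5.22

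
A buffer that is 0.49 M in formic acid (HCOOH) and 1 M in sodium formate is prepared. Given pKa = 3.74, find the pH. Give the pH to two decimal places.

pH = 4.05

Henderson–Hasselbalch: pH = pKa + log([HCOO-]/[HCOOH]) = 3.74 + log(1/0.49)
pH = 3.74 + (+0.310) = 4.05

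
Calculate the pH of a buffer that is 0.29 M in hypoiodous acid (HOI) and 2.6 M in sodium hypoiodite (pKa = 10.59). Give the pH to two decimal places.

pH = pKa + log([A⁻]/[HA]) = 10.59 + log(2.6/0.29)
pH = 10.59 + (+0.953) = 11.54

pH = 11.54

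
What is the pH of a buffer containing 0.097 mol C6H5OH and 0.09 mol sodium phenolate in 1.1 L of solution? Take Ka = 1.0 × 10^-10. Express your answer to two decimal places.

pH = 9.97

pKa = −log(1.0 × 10^-10) = 10.000
pH = pKa + log([A⁻]/[HA]) = 10.000 + log(0.09/0.097)
pH = 10.000 + (-0.033) = 9.97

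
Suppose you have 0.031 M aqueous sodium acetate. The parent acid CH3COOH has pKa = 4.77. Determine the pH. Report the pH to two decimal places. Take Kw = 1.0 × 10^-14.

pH = 8.63

CH3COO- is the conjugate base of the weak acid CH3COOH.
Ka = 10^(−4.77) = 1.70 × 10^-5
Kb = Kw/Ka = 1.0×10^-14 / 1.70 × 10^-5 = 5.88 × 10^-10
From the ICE table, Kb = x²/(0.031 − x) = 5.88 × 10^-10.
Since Kb ≪ C₀, x ≈ √(Kb·C₀) = 4.27 × 10^-6 M.
pOH = 5.37, so pH = 14.00 − pOH = 8.63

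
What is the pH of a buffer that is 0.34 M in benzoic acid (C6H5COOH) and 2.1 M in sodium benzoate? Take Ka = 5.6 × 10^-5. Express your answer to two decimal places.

pKa = −log(5.6 × 10^-5) = 4.252
Henderson–Hasselbalch: pH = pKa + log([C6H5COO-]/[C6H5COOH]) = 4.252 + log(2.1/0.34)
pH = 4.252 + (+0.791) = 5.04

pH = 5.04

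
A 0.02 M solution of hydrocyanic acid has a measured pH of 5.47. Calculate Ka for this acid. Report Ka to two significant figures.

[H+] = 10^(-5.47) = 3.39 × 10^-6 M
At equilibrium [HA] = 0.02 − 3.39 × 10^-6 = 2.00 × 10^-2 M
Ka = [H+][A-]/[HA] = (3.39 × 10^-6)² / 2.00 × 10^-2 = 5.7 × 10^-10

Ka = 5.7 × 10^-10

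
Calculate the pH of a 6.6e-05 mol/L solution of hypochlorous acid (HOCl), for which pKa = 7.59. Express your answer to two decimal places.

pH = 5.89

HOCl ⇌ OCl- + H+
Ka = 10^(−7.59) = 2.57 × 10^-8
From the ICE table, Ka = x²/(6.6e-05 − x) = 2.57 × 10^-8.
Assume x ≪ 6.6e-05: x ≈ √(2.57 × 10^-8 × 6.6e-05) = 1.30 × 10^-6 M
(x/C₀ = 2% < 5%, so the approximation holds.)
pH = −log(1.30 × 10^-6) = 5.89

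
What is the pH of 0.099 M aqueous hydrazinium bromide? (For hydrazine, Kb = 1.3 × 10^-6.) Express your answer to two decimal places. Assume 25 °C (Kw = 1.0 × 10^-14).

N2H5+ is the conjugate acid of the weak base N2H4.
Ka = Kw/Kb = 1.0×10^-14 / 1.3 × 10^-6 = 7.69 × 10^-9
Ka = [H+]²/(0.099 − [H+]) = 7.69 × 10^-9
Neglecting [H+] in the denominator: [H+] = √(7.69 × 10^-9 × 0.099) = 2.76 × 10^-5 M
([H+]/C₀ = 0.028% < 5%, so the approximation holds.)
pH = −log(2.76 × 10^-5) = 4.56

pH = 4.56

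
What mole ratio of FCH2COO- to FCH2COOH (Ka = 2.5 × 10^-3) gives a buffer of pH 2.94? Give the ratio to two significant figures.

ratio = 2.2

pKa = -log(2.5 × 10^-3) = 2.602
pH = pKa + log(r) ⇒ log(r) = 2.94 − 2.602 = +0.338
r = [FCH2COO-]/[FCH2COOH] = 10^(+0.338) = 2.18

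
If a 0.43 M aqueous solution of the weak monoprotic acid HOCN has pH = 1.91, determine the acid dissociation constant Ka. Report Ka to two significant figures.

[H+] = 10^(-1.91) = 1.23 × 10^-2 M
At equilibrium [HA] = 0.43 − 1.23 × 10^-2 = 4.18 × 10^-1 M
Ka = [H+][A-]/[HA] = (1.23 × 10^-2)² / 4.18 × 10^-1 = 3.6 × 10^-4

Ka = 3.6 × 10^-4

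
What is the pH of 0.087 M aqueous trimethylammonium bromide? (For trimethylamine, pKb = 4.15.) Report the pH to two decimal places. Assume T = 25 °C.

(CH3)3NH+ is the conjugate acid of the weak base (CH3)3N.
Kb = 10^(−4.15) = 7.08 × 10^-5
Ka = Kw/Kb = 1.0×10^-14 / 7.08 × 10^-5 = 1.41 × 10^-10
From the ICE table, Ka = [H+]²/(0.087 − [H+]) = 1.41 × 10^-10.
Since Ka ≪ C₀, [H+] ≈ √(Ka·C₀) = 3.50 × 10^-6 M.
pH = −log(3.50 × 10^-6) = 5.46

pH = 5.46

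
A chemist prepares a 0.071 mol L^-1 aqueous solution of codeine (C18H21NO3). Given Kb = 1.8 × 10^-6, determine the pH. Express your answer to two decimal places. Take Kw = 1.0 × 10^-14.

C18H21NO3 + H2O ⇌ C18H22NO3+ + OH-
Let x = [OH-] at equilibrium. Kb = x²/(0.071 − x).
Since Kb ≪ C₀, x ≈ √(Kb·C₀) = 3.57 × 10^-4 M.
pOH = 3.45, so pH = 14.00 − pOH = 10.55

pH = 10.55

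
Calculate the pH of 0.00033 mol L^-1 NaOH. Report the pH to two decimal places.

pH = 10.52

NaOH is a strong base; [OH-] = 0.00033 M.
pOH = -log(0.00033) = 3.48
pH = 14.00 - 3.48 = 10.52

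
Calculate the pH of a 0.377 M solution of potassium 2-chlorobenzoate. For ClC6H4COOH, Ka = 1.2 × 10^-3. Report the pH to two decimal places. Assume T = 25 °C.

ClC6H4COO- is the conjugate base of the weak acid ClC6H4COOH.
Kb = Kw/Ka = 1.0×10^-14 / 1.2 × 10^-3 = 8.33 × 10^-12
Kb = x²/(0.377 − x) = 8.33 × 10^-12
Since Kb ≪ C₀, x ≈ √(Kb·C₀) = 1.77 × 10^-6 M.
Check: 0.00047% ionized — well under 5%, approximation valid.
pOH = −log(1.77 × 10^-6) = 5.75; pH = 14.00 − 5.75 = 8.25

pH = 8.25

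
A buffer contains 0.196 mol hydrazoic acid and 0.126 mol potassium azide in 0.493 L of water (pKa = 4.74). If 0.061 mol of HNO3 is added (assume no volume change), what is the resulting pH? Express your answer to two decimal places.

After neutralization: n(HN3) = 0.257 mol, n(N3-) = 0.065 mol.
pH = pKa + log(n_N3-/n_HN3) = 4.74 + log(0.065/0.257) = 4.74 + (-0.597)

pH = 4.14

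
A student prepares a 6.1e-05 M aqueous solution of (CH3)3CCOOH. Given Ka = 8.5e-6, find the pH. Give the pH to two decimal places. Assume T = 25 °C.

(CH3)3CCOOH ⇌ (CH3)3CCOO- + H+
Ka = [H+]²/(6.1e-05 − [H+]) = 8.5 × 10^-6
The 5% rule fails; solving [H+]² + Ka·[H+] − Ka·C₀ = 0 exactly:
[H+] = [−8.5e-06 + √(8.5e-06² + 2.07e-09)]/2 = 1.89 × 10^-5 M
pH = −log[H+] = −log(1.89 × 10^-5) = 4.72

pH = 4.72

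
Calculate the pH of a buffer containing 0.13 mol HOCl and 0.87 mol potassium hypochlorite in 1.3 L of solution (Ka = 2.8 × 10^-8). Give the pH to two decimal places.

pH = 8.38

pKa = −log(2.8 × 10^-8) = 7.553
Using pH = pKa + log([base]/[acid]) with [base]/[acid] = 0.87/0.13:
pH = 7.553 + (+0.826) = 8.38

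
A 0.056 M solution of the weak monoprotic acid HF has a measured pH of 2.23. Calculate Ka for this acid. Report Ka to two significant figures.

Ka = 6.9 × 10^-4

[H+] = 10^(-2.23) = 5.89 × 10^-3 M
At equilibrium [HA] = 0.056 − 5.89 × 10^-3 = 5.01 × 10^-2 M
Ka = [H+][A-]/[HA] = (5.89 × 10^-3)² / 5.01 × 10^-2 = 6.9 × 10^-4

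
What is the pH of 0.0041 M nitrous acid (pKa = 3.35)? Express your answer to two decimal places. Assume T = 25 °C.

HNO2 ⇌ NO2- + H+
Ka = 10^(−3.35) = 4.47 × 10^-4
Ka = x²/(0.0041 − x) = 4.47 × 10^-4
x is not negligible relative to C₀; solve x² + 0.000447·x − 1.83e-06 = 0.
x = (−Ka + √(Ka² + 4·Ka·C₀))/2 = 1.15 × 10^-3 M
pH = −log[H+] = −log(1.15 × 10^-3) = 2.94

pH = 2.94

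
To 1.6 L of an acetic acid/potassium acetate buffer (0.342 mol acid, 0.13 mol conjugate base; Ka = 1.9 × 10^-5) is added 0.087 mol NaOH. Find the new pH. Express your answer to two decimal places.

OH- converts CH3COOH to CH3COO-: CH3COOH → 0.255 mol, CH3COO- → 0.217 mol.
pKa = −log(1.9 × 10^-5) = 4.721
pH = pKa + log(n_CH3COO-/n_CH3COOH) = 4.721 + log(0.217/0.255) = 4.721 + (-0.070)

pH = 4.65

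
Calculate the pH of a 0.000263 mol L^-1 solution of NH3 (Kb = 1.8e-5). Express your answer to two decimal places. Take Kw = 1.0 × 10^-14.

NH3 + H2O ⇌ NH4+ + OH-
From the ICE table, Kb = [OH-]²/(0.000263 − [OH-]) = 1.8 × 10^-5.
[OH-] is not negligible relative to C₀; solve [OH-]² + 1.8e-05·[OH-] − 4.73e-09 = 0.
[OH-] = [−1.8e-05 + √(1.8e-05² + 1.89e-08)]/2 = 6.04 × 10^-5 M
pOH = 4.22, so pH = 14.00 − pOH = 9.78

pH = 9.78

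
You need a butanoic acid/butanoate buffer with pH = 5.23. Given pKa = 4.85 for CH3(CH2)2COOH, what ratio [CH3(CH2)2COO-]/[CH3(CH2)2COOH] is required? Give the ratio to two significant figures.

ratio = 2.4

pH = pKa + log(r) ⇒ log(r) = 5.23 − 4.85 = +0.38
r = [CH3(CH2)2COO-]/[CH3(CH2)2COOH] = 10^(+0.38) = 2.4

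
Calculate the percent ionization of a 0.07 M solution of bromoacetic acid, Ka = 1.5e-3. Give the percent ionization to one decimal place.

13.6%

BrCH2COOH ⇌ BrCH2COO- + H+; let x = [H+] at equilibrium.
Solve x² + 0.0015x − 0.000105 = 0 → x = 9.52 × 10^-3 M
Fraction ionized = 9.52 × 10^-3 / 0.07 = 0.1360 → 13.6%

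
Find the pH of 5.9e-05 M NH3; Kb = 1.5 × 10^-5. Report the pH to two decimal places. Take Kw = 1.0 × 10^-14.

pH = 9.37

NH3 + H2O ⇌ NH4+ + OH-
From the ICE table, Kb = x²/(5.9e-05 − x) = 1.5 × 10^-5.
Here C₀/Kb ≈ 3.93, so the small-x approximation fails. Use the quadratic:
x = [−1.5e-05 + √(1.5e-05² + 3.54e-09)]/2 = 2.32 × 10^-5 M
pOH = 4.63, so pH = 14.00 − pOH = 9.37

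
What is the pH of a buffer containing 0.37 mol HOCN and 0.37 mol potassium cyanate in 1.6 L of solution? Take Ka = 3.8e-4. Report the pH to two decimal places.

pH = 3.42

pKa = −log(3.8 × 10^-4) = 3.420
Using pH = pKa + log([base]/[acid]) with [base]/[acid] = 0.37/0.37:
pH = 3.420 + (+0.000) = 3.42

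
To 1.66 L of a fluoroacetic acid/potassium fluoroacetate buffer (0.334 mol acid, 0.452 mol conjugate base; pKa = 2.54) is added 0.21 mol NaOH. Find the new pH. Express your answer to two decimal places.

pH = 3.27

After neutralization: n(FCH2COOH) = 0.124 mol, n(FCH2COO-) = 0.662 mol.
pH = pKa + log(n_FCH2COO-/n_FCH2COOH) = 2.54 + log(0.662/0.124) = 2.54 + (+0.727)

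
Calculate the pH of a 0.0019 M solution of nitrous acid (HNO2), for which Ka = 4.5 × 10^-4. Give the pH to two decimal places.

HNO2 ⇌ NO2- + H+
Ka = [H+]²/(0.0019 − [H+]) = 4.5 × 10^-4
The 5% rule fails; solving [H+]² + Ka·[H+] − Ka·C₀ = 0 exactly:
[H+] = (−Ka + √(Ka² + 4·Ka·C₀))/2 = 7.27 × 10^-4 M
pH = −log[H+] = −log(7.27 × 10^-4) = 3.14

pH = 3.14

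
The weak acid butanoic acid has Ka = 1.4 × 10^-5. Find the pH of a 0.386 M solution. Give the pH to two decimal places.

CH3(CH2)2COOH ⇌ CH3(CH2)2COO- + H+
Ka = [H+]²/(0.386 − [H+]) = 1.4 × 10^-5
Since Ka ≪ C₀, [H+] ≈ √(Ka·C₀) = 2.32 × 10^-3 M.
Check: 0.6% ionized — well under 5%, approximation valid.
pH = −log[H+] = −log(2.32 × 10^-3) = 2.63

pH = 2.63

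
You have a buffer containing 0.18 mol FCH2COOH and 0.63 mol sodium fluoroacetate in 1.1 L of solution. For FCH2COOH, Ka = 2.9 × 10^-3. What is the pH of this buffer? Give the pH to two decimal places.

pKa = −log(2.9 × 10^-3) = 2.538
Using pH = pKa + log([base]/[acid]) with [base]/[acid] = 0.63/0.18:
pH = 2.538 + (+0.544) = 3.08

pH = 3.08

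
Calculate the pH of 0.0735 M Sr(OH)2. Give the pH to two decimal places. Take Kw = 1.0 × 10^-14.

pH = 13.17

Sr(OH)2 is a strong base (each formula unit releases 2 OH-); [OH-] = 0.147 M.
pOH = -log(0.147) = 0.83
pH = 14.00 - 0.83 = 13.17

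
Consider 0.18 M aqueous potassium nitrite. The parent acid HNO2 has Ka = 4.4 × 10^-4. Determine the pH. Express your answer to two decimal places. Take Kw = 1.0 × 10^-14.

pH = 8.31

NO2- is the conjugate base of the weak acid HNO2.
Kb = Kw/Ka = 1.0×10^-14 / 4.4 × 10^-4 = 2.27 × 10^-11
From the ICE table, Kb = [OH-]²/(0.18 − [OH-]) = 2.27 × 10^-11.
Since Kb ≪ C₀, [OH-] ≈ √(Kb·C₀) = 2.02 × 10^-6 M.
pOH = −log(2.02 × 10^-6) = 5.69; pH = 14.00 − 5.69 = 8.31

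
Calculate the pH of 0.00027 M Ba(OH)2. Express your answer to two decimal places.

Ba(OH)2 is a strong base (each formula unit releases 2 OH-); [OH-] = 0.00054 M.
pOH = -log(0.00054) = 3.27
pH = 14.00 - 3.27 = 10.73

pH = 10.73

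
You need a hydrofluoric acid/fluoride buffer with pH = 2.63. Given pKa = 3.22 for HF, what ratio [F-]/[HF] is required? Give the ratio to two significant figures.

pH = pKa + log(r) ⇒ log(r) = 2.63 − 3.22 = -0.59
r = [F-]/[HF] = 10^(-0.59) = 0.257

ratio = 0.26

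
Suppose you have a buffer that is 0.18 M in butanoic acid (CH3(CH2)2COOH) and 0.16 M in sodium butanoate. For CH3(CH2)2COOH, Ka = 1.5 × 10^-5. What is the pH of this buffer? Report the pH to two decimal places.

pH = 4.77

pKa = −log(1.5 × 10^-5) = 4.824
Henderson–Hasselbalch: pH = pKa + log([CH3(CH2)2COO-]/[CH3(CH2)2COOH]) = 4.824 + log(0.16/0.18)
pH = 4.824 + (-0.051) = 4.77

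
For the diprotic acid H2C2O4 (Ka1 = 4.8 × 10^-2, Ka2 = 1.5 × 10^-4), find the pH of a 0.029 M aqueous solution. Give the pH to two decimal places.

pH = 1.69

Ka1 ≫ Ka2, so treat the first dissociation as the only significant source of H+.
Ka1 = x²/(0.029 − x) = 4.8 × 10^-2
Solving the quadratic: x = (−Ka1 + √(Ka1² + 4·Ka1·C₀))/2 = 2.04 × 10^-2 M
pH = −log(2.04 × 10^-2) = 1.69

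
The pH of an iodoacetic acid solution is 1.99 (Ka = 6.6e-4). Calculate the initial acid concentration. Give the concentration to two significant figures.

C₀ = 1.7 × 10^-1 M

[H+] = 10^(-1.99) = 1.02 × 10^-2 M = x
Ka = x²/(C₀ − x) ⇒ C₀ = x + x²/Ka
C₀ = 1.02 × 10^-2 + (1.02 × 10^-2)²/(6.6 × 10^-4) = 1.68 × 10^-1 M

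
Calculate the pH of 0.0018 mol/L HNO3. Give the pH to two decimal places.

HNO3 is a strong acid and dissociates completely, so [H+] = 0.0018 M.
pH = -log(0.0018) = 2.74

pH = 2.74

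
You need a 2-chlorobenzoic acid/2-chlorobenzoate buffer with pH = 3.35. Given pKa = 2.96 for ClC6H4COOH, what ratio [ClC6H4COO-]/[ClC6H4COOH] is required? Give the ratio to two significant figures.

pH = pKa + log(r) ⇒ log(r) = 3.35 − 2.96 = +0.39
r = [ClC6H4COO-]/[ClC6H4COOH] = 10^(+0.39) = 2.45

ratio = 2.5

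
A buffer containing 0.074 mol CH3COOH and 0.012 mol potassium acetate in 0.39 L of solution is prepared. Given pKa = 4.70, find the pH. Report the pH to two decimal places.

pH = pKa + log([A⁻]/[HA]) = 4.70 + log(0.012/0.074)
pH = 4.70 + (-0.790) = 3.91

pH = 3.91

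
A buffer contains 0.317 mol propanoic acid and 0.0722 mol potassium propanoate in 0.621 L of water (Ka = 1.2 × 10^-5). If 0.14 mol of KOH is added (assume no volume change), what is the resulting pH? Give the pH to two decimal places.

pH = 5.00

After neutralization: n(CH3CH2COOH) = 0.177 mol, n(CH3CH2COO-) = 0.212 mol.
pKa = −log(1.2 × 10^-5) = 4.921
pH = pKa + log(n_CH3CH2COO-/n_CH3CH2COOH) = 4.921 + log(0.212/0.177) = 4.921 + (+0.078)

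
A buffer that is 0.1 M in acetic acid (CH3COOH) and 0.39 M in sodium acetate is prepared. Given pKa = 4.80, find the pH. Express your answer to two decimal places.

pH = pKa + log([A⁻]/[HA]) = 4.80 + log(0.39/0.1)
pH = 4.80 + (+0.591) = 5.39

pH = 5.39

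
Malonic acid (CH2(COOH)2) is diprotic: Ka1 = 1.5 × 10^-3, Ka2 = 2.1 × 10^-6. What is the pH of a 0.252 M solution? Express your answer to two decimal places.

pH = 1.73

Ka1 ≫ Ka2, so treat the first dissociation as the only significant source of H+.
Ka1 = x²/(0.252 − x) = 1.5 × 10^-3
Solving the quadratic: x = (−Ka1 + √(Ka1² + 4·Ka1·C₀))/2 = 1.87 × 10^-2 M
pH = −log(1.87 × 10^-2) = 1.73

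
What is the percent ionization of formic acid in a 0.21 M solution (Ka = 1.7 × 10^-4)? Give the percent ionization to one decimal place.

HCOOH ⇌ HCOO- + H+; let x = [H+] at equilibrium.
x ≈ √(Ka·C₀) = √(1.7 × 10^-4 × 0.21) = 5.97 × 10^-3 M
% ionization = x/C₀ × 100% = 5.97 × 10^-3/0.21 × 100% = 2.8%

2.8%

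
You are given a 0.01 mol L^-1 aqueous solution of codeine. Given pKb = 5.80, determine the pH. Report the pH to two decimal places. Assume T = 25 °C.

pH = 10.10

C18H21NO3 + H2O ⇌ C18H22NO3+ + OH-
Kb = 10^(−5.80) = 1.58 × 10^-6
Kb = [OH-]²/(0.01 − [OH-]) = 1.58 × 10^-6
Neglecting [OH-] in the denominator: [OH-] = √(1.58 × 10^-6 × 0.01) = 1.26 × 10^-4 M
Check: 1.3% ionized — well under 5%, approximation valid.
pOH = −log(1.26 × 10^-4) = 3.90; pH = 14.00 − 3.90 = 10.10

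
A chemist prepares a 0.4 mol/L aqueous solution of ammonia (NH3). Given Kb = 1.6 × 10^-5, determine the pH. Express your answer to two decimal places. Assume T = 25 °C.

NH3 + H2O ⇌ NH4+ + OH-
From the ICE table, Kb = x²/(0.4 − x) = 1.6 × 10^-5.
Assume x ≪ 0.4: x ≈ √(1.6 × 10^-5 × 0.4) = 2.53 × 10^-3 M
pOH = 2.60, so pH = 14.00 − pOH = 11.40

pH = 11.40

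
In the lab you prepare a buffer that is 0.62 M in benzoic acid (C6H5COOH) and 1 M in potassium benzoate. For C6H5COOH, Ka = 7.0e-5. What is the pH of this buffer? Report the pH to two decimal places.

pH = 4.36

pKa = −log(7.0 × 10^-5) = 4.155
Using pH = pKa + log([base]/[acid]) with [base]/[acid] = 1/0.62:
pH = 4.155 + (+0.208) = 4.36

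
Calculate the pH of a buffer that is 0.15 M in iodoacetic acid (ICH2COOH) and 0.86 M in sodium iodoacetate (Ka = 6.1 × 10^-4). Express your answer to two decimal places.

pH = 3.97

pKa = −log(6.1 × 10^-4) = 3.215
Using pH = pKa + log([base]/[acid]) with [base]/[acid] = 0.86/0.15:
pH = 3.215 + (+0.758) = 3.97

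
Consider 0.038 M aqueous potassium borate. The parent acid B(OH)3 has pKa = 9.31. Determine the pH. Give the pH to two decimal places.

B(OH)4- is the conjugate base of the weak acid B(OH)3.
Ka = 10^(−9.31) = 4.90 × 10^-10
Kb = Kw/Ka = 1.0×10^-14 / 4.90 × 10^-10 = 2.04 × 10^-5
Kb = x²/(0.038 − x) = 2.04 × 10^-5
Assume x ≪ 0.038: x ≈ √(2.04 × 10^-5 × 0.038) = 8.80 × 10^-4 M
pOH = 3.06, so pH = 14.00 − pOH = 10.94

pH = 10.94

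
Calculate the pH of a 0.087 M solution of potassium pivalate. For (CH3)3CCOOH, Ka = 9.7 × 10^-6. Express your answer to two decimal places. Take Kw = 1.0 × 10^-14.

(CH3)3CCOO- is the conjugate base of the weak acid (CH3)3CCOOH.
Kb = Kw/Ka = 1.0×10^-14 / 9.7 × 10^-6 = 1.03 × 10^-9
Kb = x²/(0.087 − x) = 1.03 × 10^-9
Assume x ≪ 0.087: x ≈ √(1.03 × 10^-9 × 0.087) = 9.47 × 10^-6 M
Check: 0.011% ionized — well under 5%, approximation valid.
pOH = 5.02, so pH = 14.00 − pOH = 8.98

pH = 8.98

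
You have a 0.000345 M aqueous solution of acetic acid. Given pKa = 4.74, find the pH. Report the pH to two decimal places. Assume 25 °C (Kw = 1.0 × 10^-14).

CH3COOH ⇌ CH3COO- + H+
Ka = 10^(−4.74) = 1.82 × 10^-5
Ka = [H+]²/(0.000345 − [H+]) = 1.82 × 10^-5
The 5% rule fails; solving [H+]² + Ka·[H+] − Ka·C₀ = 0 exactly:
[H+] = [−1.82e-05 + √(1.82e-05² + 2.51e-08)]/2 = 7.07 × 10^-5 M
pH = −log(7.07 × 10^-5) = 4.15

pH = 4.15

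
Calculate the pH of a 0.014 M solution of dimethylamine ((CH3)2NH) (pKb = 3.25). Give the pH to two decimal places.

pH = 11.40

(CH3)2NH + H2O ⇌ (CH3)2NH2+ + OH-
Kb = 10^(−3.25) = 5.62 × 10^-4
Kb = [OH-]²/(0.014 − [OH-]) = 5.62 × 10^-4
Here C₀/Kb ≈ 24.9, so the small-[OH-] approximation fails. Use the quadratic:
[OH-] = (−Kb + √(Kb² + 4·Kb·C₀))/2 = 2.54 × 10^-3 M
pOH = −log(2.54 × 10^-3) = 2.60; pH = 14.00 − 2.60 = 11.40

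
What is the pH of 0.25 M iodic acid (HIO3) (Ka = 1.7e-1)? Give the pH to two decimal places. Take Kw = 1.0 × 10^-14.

pH = 0.86

HIO3 ⇌ IO3- + H+
Let x = [H+] at equilibrium. Ka = x²/(0.25 − x).
x is not negligible relative to C₀; solve x² + 0.17·x − 0.0425 = 0.
x = [−0.17 + √(0.17² + 0.17)]/2 = 1.38 × 10^-1 M
pH = −log(1.38 × 10^-1) = 0.86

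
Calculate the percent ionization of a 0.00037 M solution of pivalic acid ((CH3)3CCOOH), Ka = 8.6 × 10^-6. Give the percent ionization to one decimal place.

14.1%

(CH3)3CCOOH ⇌ (CH3)3CCOO- + H+; let x = [H+] at equilibrium.
Ka = x²/(C₀ − x); solving the quadratic gives x = 5.23 × 10^-5 M.
Fraction ionized = 5.23 × 10^-5 / 0.00037 = 0.1414 → 14.1%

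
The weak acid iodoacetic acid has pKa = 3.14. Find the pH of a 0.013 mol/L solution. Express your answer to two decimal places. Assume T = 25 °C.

pH = 2.56

ICH2COOH ⇌ ICH2COO- + H+
Ka = 10^(−3.14) = 7.24 × 10^-4
From the ICE table, Ka = [H+]²/(0.013 − [H+]) = 7.24 × 10^-4.
[H+] is not negligible relative to C₀; solve [H+]² + 0.000724·[H+] − 9.41e-06 = 0.
[H+] = (−Ka + √(Ka² + 4·Ka·C₀))/2 = 2.73 × 10^-3 M
pH = −log[H+] = −log(2.73 × 10^-3) = 2.56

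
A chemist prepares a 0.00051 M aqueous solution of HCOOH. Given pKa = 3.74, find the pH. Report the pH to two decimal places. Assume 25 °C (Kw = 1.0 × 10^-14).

HCOOH ⇌ HCOO- + H+
Ka = 10^(−3.74) = 1.82 × 10^-4
Ka = [H+]²/(0.00051 − [H+]) = 1.82 × 10^-4
[H+] is not negligible relative to C₀; solve [H+]² + 0.000182·[H+] − 9.28e-08 = 0.
[H+] = [−0.000182 + √(0.000182² + 3.71e-07)]/2 = 2.27 × 10^-4 M
pH = −log[H+] = −log(2.27 × 10^-4) = 3.64

pH = 3.64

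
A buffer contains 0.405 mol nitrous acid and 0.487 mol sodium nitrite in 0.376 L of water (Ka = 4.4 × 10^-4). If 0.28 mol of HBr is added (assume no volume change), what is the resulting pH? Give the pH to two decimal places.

After neutralization: n(HNO2) = 0.685 mol, n(NO2-) = 0.207 mol.
pKa = −log(4.4 × 10^-4) = 3.357
pH = pKa + log(n_NO2-/n_HNO2) = 3.357 + log(0.207/0.685) = 3.357 + (-0.520)

pH = 2.84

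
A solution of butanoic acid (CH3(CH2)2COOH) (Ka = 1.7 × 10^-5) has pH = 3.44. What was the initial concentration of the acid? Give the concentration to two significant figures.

C₀ = 8.1 × 10^-3 M

[H+] = 10^(-3.44) = 3.63 × 10^-4 M = x
Ka = x²/(C₀ − x) ⇒ C₀ = x + x²/Ka
C₀ = 3.63 × 10^-4 + (3.63 × 10^-4)²/(1.7 × 10^-5) = 8.11 × 10^-3 M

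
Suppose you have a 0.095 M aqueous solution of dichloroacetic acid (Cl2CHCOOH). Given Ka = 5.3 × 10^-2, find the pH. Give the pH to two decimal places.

pH = 1.31

Cl2CHCOOH ⇌ Cl2CHCOO- + H+
Ka = x²/(0.095 − x) = 5.3 × 10^-2
The 5% rule fails; solving x² + Ka·x − Ka·C₀ = 0 exactly:
x = (−Ka + √(Ka² + 4·Ka·C₀))/2 = 4.92 × 10^-2 M
pH = −log[H+] = −log(4.92 × 10^-2) = 1.31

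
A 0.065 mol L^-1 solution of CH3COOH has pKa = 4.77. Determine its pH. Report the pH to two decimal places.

pH = 2.98

CH3COOH ⇌ CH3COO- + H+
Ka = 10^(−4.77) = 1.70 × 10^-5
Let x = [H+] at equilibrium. Ka = x²/(0.065 − x).
Assume x ≪ 0.065: x ≈ √(1.70 × 10^-5 × 0.065) = 1.05 × 10^-3 M
(x/C₀ = 1.6% < 5%, so the approximation holds.)
pH = −log(1.05 × 10^-3) = 2.98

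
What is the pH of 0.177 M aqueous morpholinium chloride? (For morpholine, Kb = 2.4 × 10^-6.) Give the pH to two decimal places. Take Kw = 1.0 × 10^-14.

C4H8ONH2+ is the conjugate acid of the weak base C4H8ONH.
Ka = Kw/Kb = 1.0×10^-14 / 2.4 × 10^-6 = 4.17 × 10^-9
From the ICE table, Ka = x²/(0.177 − x) = 4.17 × 10^-9.
Neglecting x in the denominator: x = √(4.17 × 10^-9 × 0.177) = 2.72 × 10^-5 M
pH = −log[H+] = −log(2.72 × 10^-5) = 4.57

pH = 4.57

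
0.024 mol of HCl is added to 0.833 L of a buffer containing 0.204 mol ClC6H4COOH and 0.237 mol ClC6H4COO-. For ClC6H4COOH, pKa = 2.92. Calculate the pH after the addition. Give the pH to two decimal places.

pH = 2.89

Added H+ converts ClC6H4COO- to ClC6H4COOH: ClC6H4COOH → 0.228 mol, ClC6H4COO- → 0.213 mol.
pH = pKa + log(n_ClC6H4COO-/n_ClC6H4COOH) = 2.92 + log(0.213/0.228) = 2.92 + (-0.030)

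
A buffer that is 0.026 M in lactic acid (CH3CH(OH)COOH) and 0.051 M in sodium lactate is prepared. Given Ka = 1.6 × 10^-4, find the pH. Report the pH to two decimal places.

pH = 4.09

pKa = −log(1.6 × 10^-4) = 3.796
Henderson–Hasselbalch: pH = pKa + log([CH3CH(OH)COO-]/[CH3CH(OH)COOH]) = 3.796 + log(0.051/0.026)
pH = 3.796 + (+0.293) = 4.09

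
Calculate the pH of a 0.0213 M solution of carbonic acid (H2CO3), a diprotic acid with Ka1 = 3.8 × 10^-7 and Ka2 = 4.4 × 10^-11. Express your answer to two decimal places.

pH = 4.05

Ka1 ≫ Ka2, so treat the first dissociation as the only significant source of H+.
Ka1 = x²/(0.0213 − x) = 3.8 × 10^-7
x ≈ √(3.8 × 10^-7 × 0.0213) = 9.00 × 10^-5 M
pH = −log(9.00 × 10^-5) = 4.05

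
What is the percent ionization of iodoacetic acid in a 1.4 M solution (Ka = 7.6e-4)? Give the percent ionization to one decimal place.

ICH2COOH ⇌ ICH2COO- + H+; let x = [H+] at equilibrium.
x ≈ √(Ka·C₀) = √(7.6 × 10^-4 × 1.4) = 3.26 × 10^-2 M
% ionization = x/C₀ × 100% = 3.26 × 10^-2/1.4 × 100% = 2.3%

2.3%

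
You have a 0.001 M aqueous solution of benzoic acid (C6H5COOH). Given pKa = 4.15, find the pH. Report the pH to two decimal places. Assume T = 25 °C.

C6H5COOH ⇌ C6H5COO- + H+
Ka = 10^(−4.15) = 7.08 × 10^-5
Ka = [H+]²/(0.001 − [H+]) = 7.08 × 10^-5
Here C₀/Ka ≈ 14.1, so the small-[H+] approximation fails. Use the quadratic:
[H+] = (−Ka + √(Ka² + 4·Ka·C₀))/2 = 2.33 × 10^-4 M
pH = −log(2.33 × 10^-4) = 3.63

pH = 3.63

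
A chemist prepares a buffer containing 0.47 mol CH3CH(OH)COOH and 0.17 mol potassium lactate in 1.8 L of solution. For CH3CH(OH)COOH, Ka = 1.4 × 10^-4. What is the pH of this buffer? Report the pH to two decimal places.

pKa = −log(1.4 × 10^-4) = 3.854
Henderson–Hasselbalch: pH = pKa + log([CH3CH(OH)COO-]/[CH3CH(OH)COOH]) = 3.854 + log(0.17/0.47)
pH = 3.854 + (-0.442) = 3.41

pH = 3.41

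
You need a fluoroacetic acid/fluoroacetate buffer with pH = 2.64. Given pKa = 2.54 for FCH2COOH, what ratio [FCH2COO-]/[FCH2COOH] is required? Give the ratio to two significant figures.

pH = pKa + log(r) ⇒ log(r) = 2.64 − 2.54 = +0.10
r = [FCH2COO-]/[FCH2COOH] = 10^(+0.10) = 1.26

ratio = 1.3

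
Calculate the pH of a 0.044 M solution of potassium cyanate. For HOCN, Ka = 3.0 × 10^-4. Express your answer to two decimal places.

pH = 8.08

OCN- is the conjugate base of the weak acid HOCN.
Kb = Kw/Ka = 1.0×10^-14 / 3.0 × 10^-4 = 3.33 × 10^-11
Kb = [OH-]²/(0.044 − [OH-]) = 3.33 × 10^-11
Assume [OH-] ≪ 0.044: [OH-] ≈ √(3.33 × 10^-11 × 0.044) = 1.21 × 10^-6 M
pOH = 5.92, so pH = 14.00 − pOH = 8.08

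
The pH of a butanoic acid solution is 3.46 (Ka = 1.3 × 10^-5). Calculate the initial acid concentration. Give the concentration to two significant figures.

C₀ = 9.6 × 10^-3 M

[H+] = 10^(-3.46) = 3.47 × 10^-4 M = x
Ka = x²/(C₀ − x) ⇒ C₀ = x + x²/Ka
C₀ = 3.47 × 10^-4 + (3.47 × 10^-4)²/(1.3 × 10^-5) = 9.61 × 10^-3 M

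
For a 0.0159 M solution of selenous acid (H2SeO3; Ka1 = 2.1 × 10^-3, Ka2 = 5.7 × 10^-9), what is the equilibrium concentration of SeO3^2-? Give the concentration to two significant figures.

5.7 × 10^-9 M

First ionization gives [H+] ≈ [HSeO3-] = 4.82 × 10^-3 M.
Second step: Ka2 = [H+][SeO3^2-]/[HSeO3-] ≈ [SeO3^2-] (since [H+] ≈ [HSeO3-]).
So [SeO3^2-] ≈ Ka2.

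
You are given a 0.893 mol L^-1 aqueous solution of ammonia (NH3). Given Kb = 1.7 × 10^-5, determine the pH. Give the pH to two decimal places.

pH = 11.59

NH3 + H2O ⇌ NH4+ + OH-
From the ICE table, Kb = [OH-]²/(0.893 − [OH-]) = 1.7 × 10^-5.
Assume [OH-] ≪ 0.893: [OH-] ≈ √(1.7 × 10^-5 × 0.893) = 3.90 × 10^-3 M
([OH-]/C₀ = 0.44% < 5%, so the approximation holds.)
pOH = −log(3.90 × 10^-3) = 2.41; pH = 14.00 − 2.41 = 11.59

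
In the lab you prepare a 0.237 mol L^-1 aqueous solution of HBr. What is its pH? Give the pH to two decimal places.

pH = 0.63

HBr is a strong acid and dissociates completely, so [H+] = 0.237 M.
pH = -log(0.237) = 0.63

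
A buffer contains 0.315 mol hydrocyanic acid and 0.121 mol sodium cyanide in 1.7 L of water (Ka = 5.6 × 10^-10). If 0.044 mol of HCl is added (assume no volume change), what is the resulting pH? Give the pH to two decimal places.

pH = 8.58

After neutralization: n(HCN) = 0.359 mol, n(CN-) = 0.077 mol.
pKa = −log(5.6 × 10^-10) = 9.252
pH = pKa + log(n_CN-/n_HCN) = 9.252 + log(0.077/0.359) = 9.252 + (-0.669)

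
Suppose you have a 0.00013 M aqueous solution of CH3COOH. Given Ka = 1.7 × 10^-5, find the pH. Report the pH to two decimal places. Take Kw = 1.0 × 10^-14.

CH3COOH ⇌ CH3COO- + H+
Let x = [H+] at equilibrium. Ka = x²/(0.00013 − x).
x is not negligible relative to C₀; solve x² + 1.7e-05·x − 2.21e-09 = 0.
x = [−1.7e-05 + √(1.7e-05² + 8.84e-09)]/2 = 3.93 × 10^-5 M
pH = −log[H+] = −log(3.93 × 10^-5) = 4.41

pH = 4.41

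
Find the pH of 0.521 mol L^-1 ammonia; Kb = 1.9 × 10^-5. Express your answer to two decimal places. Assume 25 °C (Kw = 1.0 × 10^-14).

NH3 + H2O ⇌ NH4+ + OH-
From the ICE table, Kb = [OH-]²/(0.521 − [OH-]) = 1.9 × 10^-5.
Assume [OH-] ≪ 0.521: [OH-] ≈ √(1.9 × 10^-5 × 0.521) = 3.15 × 10^-3 M
([OH-]/C₀ = 0.6% < 5%, so the approximation holds.)
pOH = 2.50, so pH = 14.00 − pOH = 11.50

pH = 11.50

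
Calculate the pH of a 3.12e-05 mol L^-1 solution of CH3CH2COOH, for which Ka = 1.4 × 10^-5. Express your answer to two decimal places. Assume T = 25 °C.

CH3CH2COOH ⇌ CH3CH2COO- + H+
Ka = [H+]²/(3.12e-05 − [H+]) = 1.4 × 10^-5
The 5% rule fails; solving [H+]² + Ka·[H+] − Ka·C₀ = 0 exactly:
[H+] = (−Ka + √(Ka² + 4·Ka·C₀))/2 = 1.50 × 10^-5 M
pH = −log[H+] = −log(1.50 × 10^-5) = 4.82

pH = 4.82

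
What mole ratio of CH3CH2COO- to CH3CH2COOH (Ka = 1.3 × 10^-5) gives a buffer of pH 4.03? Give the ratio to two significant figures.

pKa = -log(1.3 × 10^-5) = 4.886
pH = pKa + log(r) ⇒ log(r) = 4.03 − 4.886 = -0.856
r = [CH3CH2COO-]/[CH3CH2COOH] = 10^(-0.856) = 0.139

ratio = 0.14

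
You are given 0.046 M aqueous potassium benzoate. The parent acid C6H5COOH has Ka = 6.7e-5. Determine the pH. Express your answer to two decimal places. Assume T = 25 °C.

pH = 8.42

C6H5COO- is the conjugate base of the weak acid C6H5COOH.
Kb = Kw/Ka = 1.0×10^-14 / 6.7 × 10^-5 = 1.49 × 10^-10
Let x = [OH-] at equilibrium. Kb = x²/(0.046 − x).
Assume x ≪ 0.046: x ≈ √(1.49 × 10^-10 × 0.046) = 2.62 × 10^-6 M
(x/C₀ = 0.0057% < 5%, so the approximation holds.)
pOH = −log(2.62 × 10^-6) = 5.58; pH = 14.00 − 5.58 = 8.42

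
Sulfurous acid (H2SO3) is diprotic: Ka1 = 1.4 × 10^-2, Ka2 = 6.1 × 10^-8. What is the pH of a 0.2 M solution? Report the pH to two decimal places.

Since Ka1 ≫ Ka2, the first ionization dominates [H+].
Ka1 = x²/(0.2 − x) = 1.4 × 10^-2
Solving the quadratic: x = (−Ka1 + √(Ka1² + 4·Ka1·C₀))/2 = 4.64 × 10^-2 M
pH = −log(4.64 × 10^-2) = 1.33

pH = 1.33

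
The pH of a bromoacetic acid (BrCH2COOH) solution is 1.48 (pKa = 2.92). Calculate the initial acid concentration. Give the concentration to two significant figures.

[H+] = 10^(-1.48) = 3.31 × 10^-2 M = x
Ka = 10^(−2.92) = 1.20 × 10^-3
Ka = x²/(C₀ − x) ⇒ C₀ = x + x²/Ka
C₀ = 3.31 × 10^-2 + (3.31 × 10^-2)²/(1.20 × 10^-3) = 9.46 × 10^-1 M

C₀ = 9.5 × 10^-1 M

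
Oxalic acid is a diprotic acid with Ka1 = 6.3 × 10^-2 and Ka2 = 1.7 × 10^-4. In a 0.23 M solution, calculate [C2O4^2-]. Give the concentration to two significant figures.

First ionization gives [H+] ≈ [HC2O4-] = 9.29 × 10^-2 M.
Second step: Ka2 = [H+][C2O4^2-]/[HC2O4-] ≈ [C2O4^2-] (since [H+] ≈ [HC2O4-]).
So [C2O4^2-] ≈ Ka2.

1.7 × 10^-4 M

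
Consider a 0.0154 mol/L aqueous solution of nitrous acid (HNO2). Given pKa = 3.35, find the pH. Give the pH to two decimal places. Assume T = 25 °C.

HNO2 ⇌ NO2- + H+
Ka = 10^(−3.35) = 4.47 × 10^-4
Let x = [H+] at equilibrium. Ka = x²/(0.0154 − x).
Here C₀/Ka ≈ 34.5, so the small-x approximation fails. Use the quadratic:
x = [−0.000447 + √(0.000447² + 2.75e-05)]/2 = 2.41 × 10^-3 M
pH = −log[H+] = −log(2.41 × 10^-3) = 2.62

pH = 2.62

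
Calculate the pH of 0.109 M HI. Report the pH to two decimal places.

HI is a strong acid and dissociates completely, so [H+] = 0.109 M.
pH = -log(0.109) = 0.96

pH = 0.96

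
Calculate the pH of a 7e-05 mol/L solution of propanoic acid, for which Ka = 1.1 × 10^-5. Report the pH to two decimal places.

CH3CH2COOH ⇌ CH3CH2COO- + H+
Ka = [H+]²/(7e-05 − [H+]) = 1.1 × 10^-5
The 5% rule fails; solving [H+]² + Ka·[H+] − Ka·C₀ = 0 exactly:
[H+] = [−1.1e-05 + √(1.1e-05² + 3.08e-09)]/2 = 2.28 × 10^-5 M
pH = −log[H+] = −log(2.28 × 10^-5) = 4.64

pH = 4.64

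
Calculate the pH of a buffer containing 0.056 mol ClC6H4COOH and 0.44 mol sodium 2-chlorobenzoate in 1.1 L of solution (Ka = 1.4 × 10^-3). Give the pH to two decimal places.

pKa = −log(1.4 × 10^-3) = 2.854
Using pH = pKa + log([base]/[acid]) with [base]/[acid] = 0.44/0.056:
pH = 2.854 + (+0.895) = 3.75

pH = 3.75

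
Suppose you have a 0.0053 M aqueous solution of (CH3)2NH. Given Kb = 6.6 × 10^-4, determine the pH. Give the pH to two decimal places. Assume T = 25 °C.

(CH3)2NH + H2O ⇌ (CH3)2NH2+ + OH-
Kb = [OH-]²/(0.0053 − [OH-]) = 6.6 × 10^-4
[OH-] is not negligible relative to C₀; solve [OH-]² + 0.00066·[OH-] − 3.5e-06 = 0.
[OH-] = [−0.00066 + √(0.00066² + 1.4e-05)]/2 = 1.57 × 10^-3 M
pOH = −log(1.57 × 10^-3) = 2.80; pH = 14.00 − 2.80 = 11.20

pH = 11.20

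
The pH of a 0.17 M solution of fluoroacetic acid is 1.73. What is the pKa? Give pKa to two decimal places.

[H+] = 10^(-1.73) = 1.86 × 10^-2 M
At equilibrium [HA] = 0.17 − 1.86 × 10^-2 = 1.51 × 10^-1 M
Ka = [H+][A-]/[HA] = (1.86 × 10^-2)² / 1.51 × 10^-1 = 2.29 × 10^-3
pKa = -log(2.29 × 10^-3) = 2.64

pKa = 2.64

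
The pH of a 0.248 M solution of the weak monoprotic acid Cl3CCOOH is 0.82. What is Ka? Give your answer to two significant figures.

[H+] = 10^(-0.82) = 1.51 × 10^-1 M
At equilibrium [HA] = 0.248 − 1.51 × 10^-1 = 9.70 × 10^-2 M
Ka = [H+][A-]/[HA] = (1.51 × 10^-1)² / 9.70 × 10^-2 = 2.4 × 10^-1

Ka = 2.4 × 10^-1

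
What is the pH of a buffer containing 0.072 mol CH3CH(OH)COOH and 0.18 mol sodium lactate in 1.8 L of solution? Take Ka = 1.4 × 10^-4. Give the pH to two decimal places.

pH = 4.25

pKa = −log(1.4 × 10^-4) = 3.854
Using pH = pKa + log([base]/[acid]) with [base]/[acid] = 0.18/0.072:
pH = 3.854 + (+0.398) = 4.25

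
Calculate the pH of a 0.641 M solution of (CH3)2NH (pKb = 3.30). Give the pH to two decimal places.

pH = 12.25

(CH3)2NH + H2O ⇌ (CH3)2NH2+ + OH-
Kb = 10^(−3.30) = 5.01 × 10^-4
From the ICE table, Kb = x²/(0.641 − x) = 5.01 × 10^-4.
Since Kb ≪ C₀, x ≈ √(Kb·C₀) = 1.79 × 10^-2 M.
Check: 2.8% ionized — well under 5%, approximation valid.
pOH = −log(1.79 × 10^-2) = 1.75; pH = 14.00 − 1.75 = 12.25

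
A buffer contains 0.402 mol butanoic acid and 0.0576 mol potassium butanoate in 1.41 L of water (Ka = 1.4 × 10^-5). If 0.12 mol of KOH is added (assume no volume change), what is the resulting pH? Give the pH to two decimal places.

OH- converts CH3(CH2)2COOH to CH3(CH2)2COO-: CH3(CH2)2COOH → 0.282 mol, CH3(CH2)2COO- → 0.178 mol.
pKa = −log(1.4 × 10^-5) = 4.854
Henderson–Hasselbalch with mole ratio 0.178/0.282: pH = 4.854 + (-0.200)

pH = 4.65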